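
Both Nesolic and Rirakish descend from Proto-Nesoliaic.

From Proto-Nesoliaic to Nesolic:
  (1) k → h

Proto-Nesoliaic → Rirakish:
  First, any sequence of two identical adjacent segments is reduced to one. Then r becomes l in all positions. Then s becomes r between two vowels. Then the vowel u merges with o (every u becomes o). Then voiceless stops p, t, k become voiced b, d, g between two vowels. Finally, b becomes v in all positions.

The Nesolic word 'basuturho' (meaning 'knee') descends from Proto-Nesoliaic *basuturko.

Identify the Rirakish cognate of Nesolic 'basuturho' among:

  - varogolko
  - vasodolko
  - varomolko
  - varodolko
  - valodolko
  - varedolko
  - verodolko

Rirakish: start from *basuturko.
  rule 1: no change — basuturko
  rule 2 (unconditioned shift): basuturko → basutulko
  rule 3 (rhotacism): basutulko → barutulko
  rule 4 (vowel merger): barutulko → barotolko
  rule 5 (intervocalic voicing): barotolko → barodolko
  rule 6 (unconditioned shift): barodolko → varodolko
  ⇒ Rirakish varodolko

varodolko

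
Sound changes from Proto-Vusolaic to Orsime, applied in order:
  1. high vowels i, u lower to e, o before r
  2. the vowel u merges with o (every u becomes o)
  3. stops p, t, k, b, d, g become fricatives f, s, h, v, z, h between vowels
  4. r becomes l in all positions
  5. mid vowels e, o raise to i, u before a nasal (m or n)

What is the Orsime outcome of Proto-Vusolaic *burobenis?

Orsime: *burobenis > borobenis > borovenis > bolovenis > bolovinis  (by pre-rhotic lowering, intervocalic lenition, unconditioned shift, pre-nasal raising)

bolovinis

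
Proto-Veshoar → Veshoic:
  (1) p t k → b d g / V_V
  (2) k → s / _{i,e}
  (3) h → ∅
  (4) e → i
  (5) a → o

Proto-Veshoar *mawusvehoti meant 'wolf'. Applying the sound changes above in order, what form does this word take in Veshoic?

mowusviodi

Veshoic: *mawusvehoti > mawusvehodi > mawusveodi > mawusviodi > mowusviodi  (by intervocalic voicing, h-loss, vowel merger, vowel merger)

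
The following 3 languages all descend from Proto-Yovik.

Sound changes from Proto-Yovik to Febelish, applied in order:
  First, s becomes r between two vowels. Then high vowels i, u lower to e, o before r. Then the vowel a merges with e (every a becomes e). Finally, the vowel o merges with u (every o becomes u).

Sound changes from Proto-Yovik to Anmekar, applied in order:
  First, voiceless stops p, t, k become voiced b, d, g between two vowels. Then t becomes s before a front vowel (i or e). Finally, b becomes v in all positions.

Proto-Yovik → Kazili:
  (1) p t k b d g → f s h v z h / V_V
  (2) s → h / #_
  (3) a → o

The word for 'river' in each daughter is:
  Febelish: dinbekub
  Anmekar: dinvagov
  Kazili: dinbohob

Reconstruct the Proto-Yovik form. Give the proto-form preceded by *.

*dinbakob

Position 5: Febelish has e, Anmekar has a, Kazili has o. Anmekar preserves a here (none of its changes turn any other segment into a), so the proto-segment is *a.
Position 4: Febelish has b, Anmekar has v, Kazili has b. Febelish preserves b here (none of its changes turn any other segment into b), so the proto-segment is *b.
This points to *dinbakob. Verify forward in each daughter:
Febelish: start from *dinbakob.
  rule 1: no change — dinbakob
  rule 2: no change — dinbakob
  rule 3 (vowel merger): dinbakob → dinbekob
  rule 4 (vowel merger): dinbekob → dinbekub
  ⇒ Febelish dinbekub
Anmekar: start from *dinbakob.
  rule 1 (intervocalic voicing): dinbakob → dinbagob
  rule 2: no change — dinbagob
  rule 3 (unconditioned shift): dinbagob → dinvagov
  ⇒ Anmekar dinvagov
Kazili: *dinbakob
  dinbakob → dinbahob   [intervocalic lenition]
  dinbahob (rule 2 does not apply)
  dinbahob → dinbohob   [vowel merger]
  giving Kazili dinbohob.
*dinbakob is the unique common source.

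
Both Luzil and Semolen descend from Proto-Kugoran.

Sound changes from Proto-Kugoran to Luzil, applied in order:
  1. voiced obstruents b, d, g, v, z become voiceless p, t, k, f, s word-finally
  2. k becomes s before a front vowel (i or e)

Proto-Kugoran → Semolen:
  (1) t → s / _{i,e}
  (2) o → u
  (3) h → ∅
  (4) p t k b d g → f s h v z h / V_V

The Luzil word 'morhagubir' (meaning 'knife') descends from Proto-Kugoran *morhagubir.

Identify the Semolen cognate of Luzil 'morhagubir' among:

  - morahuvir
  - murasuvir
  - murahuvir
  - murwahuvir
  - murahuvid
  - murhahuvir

murahuvir

Semolen: *morhagubir
  morhagubir (rule 1 does not apply)
  morhagubir → murhagubir   [vowel merger]
  murhagubir → muragubir   [h-loss]
  muragubir → murahuvir   [intervocalic lenition]
  giving Semolen murahuvir.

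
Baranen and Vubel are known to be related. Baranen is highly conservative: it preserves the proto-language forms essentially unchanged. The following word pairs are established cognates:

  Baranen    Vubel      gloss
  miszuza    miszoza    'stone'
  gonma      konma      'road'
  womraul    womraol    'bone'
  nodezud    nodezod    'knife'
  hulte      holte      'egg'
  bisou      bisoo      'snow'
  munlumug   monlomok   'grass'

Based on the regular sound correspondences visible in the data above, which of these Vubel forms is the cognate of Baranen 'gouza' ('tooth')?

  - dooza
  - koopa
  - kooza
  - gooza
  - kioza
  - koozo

kooza

gonma ~ konma — Baranen g corresponds to Vubel k word-initially before a back vowel.
womraul ~ womraol — Baranen u corresponds to Vubel o after a vowel, before a consonant other than r, m, n, p, b, f, v.
Applying these to Baranen 'gouza':
  gouza → kouza   (g→k word-initially before a back vowel)
  kouza → kooza   (u→o after a vowel, before a consonant other than r, m, n, p, b, f, v)
So the Vubel cognate is 'kooza'.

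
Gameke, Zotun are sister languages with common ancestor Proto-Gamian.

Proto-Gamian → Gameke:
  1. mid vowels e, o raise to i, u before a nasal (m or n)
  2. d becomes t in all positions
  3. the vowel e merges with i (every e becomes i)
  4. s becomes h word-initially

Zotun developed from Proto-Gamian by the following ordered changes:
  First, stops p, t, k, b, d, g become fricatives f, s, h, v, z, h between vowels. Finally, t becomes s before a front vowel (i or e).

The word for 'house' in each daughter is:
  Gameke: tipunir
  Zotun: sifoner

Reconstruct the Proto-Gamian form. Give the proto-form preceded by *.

*tiponer

Position 6: Gameke has i, Zotun has e. Zotun preserves e here (none of its changes turn any other segment into e), so the proto-segment is *e.
Position 1: Gameke has t, Zotun has s. Taking the neighbouring segments as reconstructed: Gameke t could go back to *t or *d; Zotun s could go back to *t or *s — the one source consistent with every daughter is *t.
Position 4: Gameke has u, Zotun has o. Zotun preserves o here (none of its changes turn any other segment into o), so the proto-segment is *o.
This points to *tiponer. Verify forward in each daughter:
Gameke: start from *tiponer.
  rule 1 (pre-nasal raising): tiponer → tipuner
  rule 2: no change — tipuner
  rule 3 (vowel merger): tipuner → tipunir
  rule 4: no change — tipunir
  ⇒ Gameke tipunir
Zotun: *tiponer
  tiponer → tifoner   [intervocalic lenition]
  tifoner → sifoner   [palatalisation]
  giving Zotun sifoner.
No other proto-form is consistent with every reflex, so the reconstruction is *tiponer.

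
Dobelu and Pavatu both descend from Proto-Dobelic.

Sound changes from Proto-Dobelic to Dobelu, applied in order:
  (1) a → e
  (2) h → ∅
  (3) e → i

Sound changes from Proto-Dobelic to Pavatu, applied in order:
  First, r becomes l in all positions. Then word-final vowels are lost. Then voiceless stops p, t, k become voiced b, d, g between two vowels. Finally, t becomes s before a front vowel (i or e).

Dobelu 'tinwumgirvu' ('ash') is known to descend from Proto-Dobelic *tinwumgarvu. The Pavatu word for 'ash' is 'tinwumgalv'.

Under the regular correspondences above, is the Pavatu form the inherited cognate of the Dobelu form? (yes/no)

no

Derive the expected Pavatu reflex of *tinwumgarvu:
Pavatu: *tinwumgarvu
  tinwumgarvu → tinwumgalvu   [unconditioned shift]
  tinwumgalvu → tinwumgalv   [apocope]
  tinwumgalv (rule 3 does not apply)
  tinwumgalv → sinwumgalv   [palatalisation]
  giving Pavatu sinwumgalv.
The regular Pavatu reflex would be 'sinwumgalv', but the attested form is 'tinwumgalv'. The correspondence is irregular, so they are not cognates (the Pavatu form has a different source).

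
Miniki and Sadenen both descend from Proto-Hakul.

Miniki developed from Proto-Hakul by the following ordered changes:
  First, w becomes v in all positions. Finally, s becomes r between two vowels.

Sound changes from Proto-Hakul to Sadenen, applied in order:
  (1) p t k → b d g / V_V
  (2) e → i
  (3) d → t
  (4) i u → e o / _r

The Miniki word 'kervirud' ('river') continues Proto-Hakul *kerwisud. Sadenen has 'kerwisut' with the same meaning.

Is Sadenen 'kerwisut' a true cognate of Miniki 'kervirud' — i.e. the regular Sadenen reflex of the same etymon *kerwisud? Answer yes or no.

Derive the expected Sadenen reflex of *kerwisud:
Sadenen: *kerwisud > kirwisud > kirwisut > kerwisut  (by vowel merger, unconditioned shift, pre-rhotic lowering)
Sadenen 'kerwisut' matches the regular reflex exactly, so the pair is cognate.

yes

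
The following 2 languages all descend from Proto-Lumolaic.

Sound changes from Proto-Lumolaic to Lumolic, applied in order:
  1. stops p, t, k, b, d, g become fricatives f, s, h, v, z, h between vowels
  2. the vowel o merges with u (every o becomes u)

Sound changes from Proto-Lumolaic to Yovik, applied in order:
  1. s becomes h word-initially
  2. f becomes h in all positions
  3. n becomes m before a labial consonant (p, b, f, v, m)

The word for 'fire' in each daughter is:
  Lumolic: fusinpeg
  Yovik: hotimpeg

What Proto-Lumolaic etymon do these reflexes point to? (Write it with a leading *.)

*fotinpeg

Position 2: Lumolic has u, Yovik has o. Yovik preserves o here (none of its changes turn any other segment into o), so the proto-segment is *o.
Position 5: Lumolic has n, Yovik has m. Lumolic preserves n here (none of its changes turn any other segment into n), so the proto-segment is *n.
Position 3: Lumolic has s, Yovik has t. Yovik preserves t here (none of its changes turn any other segment into t), so the proto-segment is *t.
Continuing position by position gives *fotinpeg; check it forward:
Lumolic: start from *fotinpeg.
  rule 1 (intervocalic lenition): fotinpeg → fosinpeg
  rule 2 (vowel merger): fosinpeg → fusinpeg
  ⇒ Lumolic fusinpeg
Yovik: *fotinpeg
  fotinpeg (rule 1 does not apply)
  fotinpeg → hotinpeg   [unconditioned shift]
  hotinpeg → hotimpeg   [nasal place assimilation]
  giving Yovik hotimpeg.
*fotinpeg is the unique common source.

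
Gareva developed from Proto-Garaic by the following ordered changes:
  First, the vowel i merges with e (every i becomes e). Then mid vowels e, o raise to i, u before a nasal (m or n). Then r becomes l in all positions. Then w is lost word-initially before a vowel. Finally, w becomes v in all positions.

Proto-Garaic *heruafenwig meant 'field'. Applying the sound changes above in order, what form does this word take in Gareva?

Gareva: *heruafenwig > heruafenweg > heruafinweg > heluafinweg > heluafinveg  (by vowel merger, pre-nasal raising, unconditioned shift, unconditioned shift)

heluafinveg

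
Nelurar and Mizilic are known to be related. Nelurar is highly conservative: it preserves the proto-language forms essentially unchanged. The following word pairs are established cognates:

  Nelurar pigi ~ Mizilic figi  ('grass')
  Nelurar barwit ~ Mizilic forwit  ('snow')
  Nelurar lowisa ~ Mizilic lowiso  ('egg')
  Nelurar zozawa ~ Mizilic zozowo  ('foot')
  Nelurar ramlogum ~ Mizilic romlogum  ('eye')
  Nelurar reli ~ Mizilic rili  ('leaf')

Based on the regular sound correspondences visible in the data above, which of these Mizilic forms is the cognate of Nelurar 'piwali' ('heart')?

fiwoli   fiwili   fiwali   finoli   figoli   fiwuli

pigi ~ figi — Nelurar p corresponds to Mizilic f word-initially before a front vowel.
zozawa ~ zozowo — Nelurar a corresponds to Mizilic o after a consonant, before a consonant other than r, m, n, p, b, f, v.
Applying these to Nelurar 'piwali':
  piwali → fiwali   (p→f word-initially before a front vowel)
  fiwali → fiwoli   (a→o after a consonant, before a consonant other than r, m, n, p, b, f, v)
So the Mizilic cognate is 'fiwoli'.

fiwoli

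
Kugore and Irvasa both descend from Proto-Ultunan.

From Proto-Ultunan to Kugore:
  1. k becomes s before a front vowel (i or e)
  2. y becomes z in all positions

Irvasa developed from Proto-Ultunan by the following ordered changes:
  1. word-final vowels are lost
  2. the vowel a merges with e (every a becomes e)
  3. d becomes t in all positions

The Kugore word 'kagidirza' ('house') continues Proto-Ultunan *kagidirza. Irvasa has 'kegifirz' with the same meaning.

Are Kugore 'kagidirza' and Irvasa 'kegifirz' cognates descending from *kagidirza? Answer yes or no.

no

Derive the expected Irvasa reflex of *kagidirza:
Irvasa: start from *kagidirza.
  rule 1 (apocope): kagidirza → kagidirz
  rule 2 (vowel merger): kagidirz → kegidirz
  rule 3 (unconditioned shift): kegidirz → kegitirz
  ⇒ Irvasa kegitirz
The regular Irvasa reflex would be 'kegitirz', but the attested form is 'kegifirz'. The correspondence is irregular, so they are not cognates (the Irvasa form has a different source).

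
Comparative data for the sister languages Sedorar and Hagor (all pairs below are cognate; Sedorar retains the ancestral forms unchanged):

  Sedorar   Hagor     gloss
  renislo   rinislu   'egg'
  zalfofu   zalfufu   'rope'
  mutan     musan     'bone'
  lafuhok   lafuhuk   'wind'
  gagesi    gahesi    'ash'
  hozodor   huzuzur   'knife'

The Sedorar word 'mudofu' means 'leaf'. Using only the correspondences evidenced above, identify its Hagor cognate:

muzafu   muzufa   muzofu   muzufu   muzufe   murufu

hozodor ~ huzuzur — Sedorar d corresponds to Hagor z between vowels (before a back vowel).
zalfofu ~ zalfufu — Sedorar o corresponds to Hagor u after a consonant, before a labial obstruent.
Applying these to Sedorar 'mudofu':
  mudofu → muzofu   (d→z between vowels (before a back vowel))
  muzofu → muzufu   (o→u after a consonant, before a labial obstruent)
So the Hagor cognate is 'muzufu'.

muzufu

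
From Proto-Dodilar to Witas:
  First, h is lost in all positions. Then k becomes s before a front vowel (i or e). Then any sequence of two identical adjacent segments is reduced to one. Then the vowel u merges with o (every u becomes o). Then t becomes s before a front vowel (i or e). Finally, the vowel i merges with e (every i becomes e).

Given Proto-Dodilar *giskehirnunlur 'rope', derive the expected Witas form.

Witas: *giskehirnunlur
  giskehirnunlur → giskeirnunlur   [h-loss]
  giskeirnunlur → gisseirnunlur   [palatalisation]
  gisseirnunlur → giseirnunlur   [degemination]
  giseirnunlur → giseirnonlor   [vowel merger]
  giseirnonlor (rule 5 does not apply)
  giseirnonlor → geseernonlor   [vowel merger]
  giving Witas geseernonlor.

geseernonlor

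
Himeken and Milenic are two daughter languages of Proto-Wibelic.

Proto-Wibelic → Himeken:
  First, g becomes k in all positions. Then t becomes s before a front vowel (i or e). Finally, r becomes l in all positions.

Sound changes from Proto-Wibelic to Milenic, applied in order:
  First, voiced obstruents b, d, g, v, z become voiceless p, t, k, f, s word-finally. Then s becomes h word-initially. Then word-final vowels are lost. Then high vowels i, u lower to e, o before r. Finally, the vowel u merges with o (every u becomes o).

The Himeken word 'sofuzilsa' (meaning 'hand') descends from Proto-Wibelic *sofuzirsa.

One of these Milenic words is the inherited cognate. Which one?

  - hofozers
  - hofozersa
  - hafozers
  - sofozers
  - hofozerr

Milenic: start from *sofuzirsa.
  rule 1: no change — sofuzirsa
  rule 2 (debuccalisation): sofuzirsa → hofuzirsa
  rule 3 (apocope): hofuzirsa → hofuzirs
  rule 4 (pre-rhotic lowering): hofuzirs → hofuzers
  rule 5 (vowel merger): hofuzers → hofozers
  ⇒ Milenic hofozers
Only 'hofozers' matches the regular Milenic development of *sofuzirsa.

hofozers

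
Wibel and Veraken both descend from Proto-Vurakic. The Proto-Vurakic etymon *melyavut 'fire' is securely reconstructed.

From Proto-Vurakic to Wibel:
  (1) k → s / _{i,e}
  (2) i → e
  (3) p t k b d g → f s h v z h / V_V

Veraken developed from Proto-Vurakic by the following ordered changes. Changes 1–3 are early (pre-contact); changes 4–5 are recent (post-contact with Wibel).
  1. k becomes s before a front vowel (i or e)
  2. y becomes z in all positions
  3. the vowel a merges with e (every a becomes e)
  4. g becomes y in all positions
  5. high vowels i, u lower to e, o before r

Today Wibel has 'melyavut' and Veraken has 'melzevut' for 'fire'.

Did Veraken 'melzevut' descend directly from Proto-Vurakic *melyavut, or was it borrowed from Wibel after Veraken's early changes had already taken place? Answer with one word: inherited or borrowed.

inherited

If inherited, *melyavut would pass through all of Veraken's changes:
Veraken: *melyavut > melzavut > melzevut  (by unconditioned shift, vowel merger)
If borrowed from Wibel 'melyavut' after the early changes, it would undergo only the recent ones:
  rule 4 (unconditioned shift): no change (melyavut)
  rule 5 (pre-rhotic lowering): no change (melyavut)
  ⇒ as a loan: melyavut
Veraken 'melzevut' matches the inherited outcome exactly, so it is an inherited cognate, not a loan.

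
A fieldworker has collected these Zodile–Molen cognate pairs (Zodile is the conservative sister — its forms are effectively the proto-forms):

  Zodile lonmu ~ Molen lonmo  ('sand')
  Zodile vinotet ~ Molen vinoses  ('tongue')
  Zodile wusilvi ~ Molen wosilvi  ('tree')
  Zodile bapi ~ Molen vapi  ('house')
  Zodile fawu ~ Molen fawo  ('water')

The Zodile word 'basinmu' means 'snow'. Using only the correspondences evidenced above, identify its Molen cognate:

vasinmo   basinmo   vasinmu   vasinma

vasinmo

bapi ~ vapi — Zodile b corresponds to Molen v word-initially before a back vowel.
lonmu ~ lonmo, fawu ~ fawo — Zodile u corresponds to Molen o word-finally.
Applying these to Zodile 'basinmu':
  basinmu → vasinmu   (b→v word-initially before a back vowel)
  vasinmu → vasinmo   (u→o word-finally)
So the Molen cognate is 'vasinmo'.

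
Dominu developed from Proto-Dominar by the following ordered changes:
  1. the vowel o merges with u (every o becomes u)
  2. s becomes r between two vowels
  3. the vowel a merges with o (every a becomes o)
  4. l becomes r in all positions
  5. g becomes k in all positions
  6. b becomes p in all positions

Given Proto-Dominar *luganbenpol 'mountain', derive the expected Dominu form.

rukonpenpur

Dominu: start from *luganbenpol.
  rule 1 (vowel merger): luganbenpol → luganbenpul
  rule 2: no change — luganbenpul
  rule 3 (vowel merger): luganbenpul → lugonbenpul
  rule 4 (unconditioned shift): lugonbenpul → rugonbenpur
  rule 5 (unconditioned shift): rugonbenpur → rukonbenpur
  rule 6 (unconditioned shift): rukonbenpur → rukonpenpur
  ⇒ Dominu rukonpenpur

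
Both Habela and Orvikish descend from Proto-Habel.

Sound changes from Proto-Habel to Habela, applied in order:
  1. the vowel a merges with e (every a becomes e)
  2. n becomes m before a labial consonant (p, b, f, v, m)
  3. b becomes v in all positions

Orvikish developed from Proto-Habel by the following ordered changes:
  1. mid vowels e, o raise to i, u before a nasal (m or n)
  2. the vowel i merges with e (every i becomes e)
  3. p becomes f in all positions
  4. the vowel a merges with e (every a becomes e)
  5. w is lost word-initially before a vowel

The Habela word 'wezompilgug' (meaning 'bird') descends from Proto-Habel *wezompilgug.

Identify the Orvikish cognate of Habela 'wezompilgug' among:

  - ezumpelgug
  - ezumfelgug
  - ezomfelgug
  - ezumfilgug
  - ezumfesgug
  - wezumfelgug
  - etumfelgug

ezumfelgug

Orvikish: *wezompilgug > wezumpilgug > wezumpelgug > wezumfelgug > ezumfelgug  (by pre-nasal raising, vowel merger, unconditioned shift, glide loss)
The other candidates each miss or misapply at least one Orvikish change.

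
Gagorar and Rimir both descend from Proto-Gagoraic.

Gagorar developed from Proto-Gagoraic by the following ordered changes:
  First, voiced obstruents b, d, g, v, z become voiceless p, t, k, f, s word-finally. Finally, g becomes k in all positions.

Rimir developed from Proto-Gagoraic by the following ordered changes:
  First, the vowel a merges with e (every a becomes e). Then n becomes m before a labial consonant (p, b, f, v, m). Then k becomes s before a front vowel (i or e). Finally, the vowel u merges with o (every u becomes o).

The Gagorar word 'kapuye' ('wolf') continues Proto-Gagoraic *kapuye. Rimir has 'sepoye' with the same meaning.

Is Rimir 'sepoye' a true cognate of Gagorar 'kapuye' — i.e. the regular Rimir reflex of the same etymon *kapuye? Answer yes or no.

yes

Derive the expected Rimir reflex of *kapuye:
Rimir: *kapuye
  kapuye → kepuye   [vowel merger]
  kepuye (rule 2 does not apply)
  kepuye → sepuye   [palatalisation]
  sepuye → sepoye   [vowel merger]
  giving Rimir sepoye.
Rimir 'sepoye' matches the regular reflex exactly, so the pair is cognate.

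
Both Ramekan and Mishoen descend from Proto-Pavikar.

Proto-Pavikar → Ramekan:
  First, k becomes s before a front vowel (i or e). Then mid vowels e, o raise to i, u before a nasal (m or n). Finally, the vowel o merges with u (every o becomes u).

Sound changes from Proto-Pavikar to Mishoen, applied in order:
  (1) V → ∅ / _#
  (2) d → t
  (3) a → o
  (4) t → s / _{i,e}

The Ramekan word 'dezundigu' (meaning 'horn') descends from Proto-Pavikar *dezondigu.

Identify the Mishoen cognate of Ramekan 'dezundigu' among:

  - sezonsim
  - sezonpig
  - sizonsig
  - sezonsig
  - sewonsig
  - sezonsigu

Mishoen: start from *dezondigu.
  rule 1 (apocope): dezondigu → dezondig
  rule 2 (unconditioned shift): dezondig → tezontig
  rule 3: no change — tezontig
  rule 4 (palatalisation): tezontig → sezonsig
  ⇒ Mishoen sezonsig

sezonsig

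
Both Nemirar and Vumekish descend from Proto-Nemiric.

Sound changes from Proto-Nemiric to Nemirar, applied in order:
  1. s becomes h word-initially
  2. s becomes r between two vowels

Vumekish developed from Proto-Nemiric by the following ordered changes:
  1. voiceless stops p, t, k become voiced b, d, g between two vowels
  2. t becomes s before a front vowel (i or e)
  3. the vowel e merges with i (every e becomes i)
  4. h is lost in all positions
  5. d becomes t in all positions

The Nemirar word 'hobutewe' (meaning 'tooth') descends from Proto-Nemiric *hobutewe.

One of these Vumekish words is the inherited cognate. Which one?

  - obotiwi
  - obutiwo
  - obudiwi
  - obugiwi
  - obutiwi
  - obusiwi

obutiwi

Vumekish: *hobutewe > hobudewe > hobudiwi > obudiwi > obutiwi  (by intervocalic voicing, vowel merger, h-loss, unconditioned shift)
Among the options, 'obutiwi' alone shows every Vumekish change applied in order.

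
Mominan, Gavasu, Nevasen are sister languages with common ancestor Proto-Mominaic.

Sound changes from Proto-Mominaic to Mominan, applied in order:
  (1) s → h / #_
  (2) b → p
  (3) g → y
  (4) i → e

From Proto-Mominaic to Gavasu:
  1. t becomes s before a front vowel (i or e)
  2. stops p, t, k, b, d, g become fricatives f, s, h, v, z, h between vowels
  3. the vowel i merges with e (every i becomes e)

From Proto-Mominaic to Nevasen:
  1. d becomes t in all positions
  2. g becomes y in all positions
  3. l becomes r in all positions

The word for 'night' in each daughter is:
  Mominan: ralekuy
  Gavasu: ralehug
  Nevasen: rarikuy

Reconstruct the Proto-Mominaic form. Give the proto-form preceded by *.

*ralikug

Position 5: Mominan has k, Gavasu has h, Nevasen has k. Mominan preserves k here (none of its changes turn any other segment into k), so the proto-segment is *k.
Position 7: Mominan has y, Gavasu has g, Nevasen has y. Gavasu preserves g here (none of its changes turn any other segment into g), so the proto-segment is *g.
This points to *ralikug. Verify forward in each daughter:
Mominan: start from *ralikug.
  rule 1: no change — ralikug
  rule 2: no change — ralikug
  rule 3 (unconditioned shift): ralikug → ralikuy
  rule 4 (vowel merger): ralikuy → ralekuy
  ⇒ Mominan ralekuy
Gavasu: start from *ralikug.
  rule 1: no change — ralikug
  rule 2 (intervocalic lenition): ralikug → ralihug
  rule 3 (vowel merger): ralihug → ralehug
  ⇒ Gavasu ralehug
Nevasen: *ralikug
  ralikug (rule 1 does not apply)
  ralikug → ralikuy   [unconditioned shift]
  ralikuy → rarikuy   [unconditioned shift]
  giving Nevasen rarikuy.
No other proto-form is consistent with every reflex, so the reconstruction is *ralikug.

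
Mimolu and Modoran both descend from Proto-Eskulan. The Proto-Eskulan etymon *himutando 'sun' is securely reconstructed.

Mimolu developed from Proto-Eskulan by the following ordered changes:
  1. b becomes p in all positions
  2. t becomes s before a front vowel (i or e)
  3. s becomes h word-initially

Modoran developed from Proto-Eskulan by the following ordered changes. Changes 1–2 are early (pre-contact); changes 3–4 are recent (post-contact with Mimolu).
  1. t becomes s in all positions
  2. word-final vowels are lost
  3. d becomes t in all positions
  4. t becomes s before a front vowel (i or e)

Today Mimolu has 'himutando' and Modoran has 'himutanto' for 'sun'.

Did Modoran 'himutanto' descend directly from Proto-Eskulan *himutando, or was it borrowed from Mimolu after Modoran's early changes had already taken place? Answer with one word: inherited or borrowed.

If inherited, *himutando would pass through all of Modoran's changes:
Modoran: *himutando
  himutando → himusando   [unconditioned shift]
  himusando → himusand   [apocope]
  himusand → himusant   [unconditioned shift]
  himusant (rule 4 does not apply)
  giving Modoran himusant.
If borrowed from Mimolu 'himutando' after the early changes, it would undergo only the recent ones:
  rule 3 (unconditioned shift): himutando → himutanto
  rule 4 (palatalisation): no change (himutanto)
  ⇒ as a loan: himutanto
Modoran 'himutanto' matches the loan outcome 'himutanto', not the inherited 'himusant' — it skipped the early Modoran changes, so it was borrowed from Mimolu.

borrowed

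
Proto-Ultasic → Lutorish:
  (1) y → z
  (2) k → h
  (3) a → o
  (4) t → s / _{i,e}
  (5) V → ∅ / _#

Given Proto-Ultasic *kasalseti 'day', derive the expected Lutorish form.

Lutorish: start from *kasalseti.
  rule 1: no change — kasalseti
  rule 2 (unconditioned shift): kasalseti → hasalseti
  rule 3 (vowel merger): hasalseti → hosolseti
  rule 4 (palatalisation): hosolseti → hosolsesi
  rule 5 (apocope): hosolsesi → hosolses
  ⇒ Lutorish hosolses

hosolses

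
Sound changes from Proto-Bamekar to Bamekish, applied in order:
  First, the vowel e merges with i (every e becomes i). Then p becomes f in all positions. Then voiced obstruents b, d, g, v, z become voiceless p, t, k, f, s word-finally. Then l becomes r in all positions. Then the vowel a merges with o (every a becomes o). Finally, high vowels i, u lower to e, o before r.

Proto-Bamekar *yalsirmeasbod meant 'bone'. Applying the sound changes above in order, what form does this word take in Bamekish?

Bamekish: *yalsirmeasbod > yalsirmiasbod > yalsirmiasbot > yarsirmiasbot > yorsirmiosbot > yorsermiosbot  (by vowel merger, final devoicing, unconditioned shift, vowel merger, pre-rhotic lowering)

yorsermiosbot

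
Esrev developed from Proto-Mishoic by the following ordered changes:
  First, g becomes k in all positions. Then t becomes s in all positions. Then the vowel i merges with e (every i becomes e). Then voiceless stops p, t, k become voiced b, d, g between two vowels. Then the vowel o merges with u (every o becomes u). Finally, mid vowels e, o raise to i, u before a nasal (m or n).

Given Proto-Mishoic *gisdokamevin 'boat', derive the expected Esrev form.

kesdugamevin

Esrev: start from *gisdokamevin.
  rule 1 (unconditioned shift): gisdokamevin → kisdokamevin
  rule 2: no change — kisdokamevin
  rule 3 (vowel merger): kisdokamevin → kesdokameven
  rule 4 (intervocalic voicing): kesdokameven → kesdogameven
  rule 5 (vowel merger): kesdogameven → kesdugameven
  rule 6 (pre-nasal raising): kesdugameven → kesdugamevin
  ⇒ Esrev kesdugamevin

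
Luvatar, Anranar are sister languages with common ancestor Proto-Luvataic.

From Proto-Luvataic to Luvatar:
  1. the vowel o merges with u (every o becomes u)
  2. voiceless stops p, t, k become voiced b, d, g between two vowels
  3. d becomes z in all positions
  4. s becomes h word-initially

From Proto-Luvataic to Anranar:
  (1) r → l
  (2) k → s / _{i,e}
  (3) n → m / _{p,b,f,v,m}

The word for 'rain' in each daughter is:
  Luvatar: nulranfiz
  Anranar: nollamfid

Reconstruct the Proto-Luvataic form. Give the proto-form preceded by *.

Position 4: Luvatar has r, Anranar has l. Luvatar preserves r here (none of its changes turn any other segment into r), so the proto-segment is *r.
Position 2: Luvatar has u, Anranar has o. Anranar preserves o here (none of its changes turn any other segment into o), so the proto-segment is *o.
Verify the candidate proto-form against each daughter:
Luvatar: *nolranfid > nulranfid > nulranfiz  (by vowel merger, unconditioned shift)
Anranar: start from *nolranfid.
  rule 1 (unconditioned shift): nolranfid → nollanfid
  rule 2: no change — nollanfid
  rule 3 (nasal place assimilation): nollanfid → nollamfid
  ⇒ Anranar nollamfid
No other proto-form is consistent with every reflex, so the reconstruction is *nolranfid.

*nolranfid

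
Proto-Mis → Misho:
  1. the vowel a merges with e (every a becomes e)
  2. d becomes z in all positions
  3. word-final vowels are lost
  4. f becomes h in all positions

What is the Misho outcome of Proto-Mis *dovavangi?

Misho: *dovavangi
  dovavangi → dovevengi   [vowel merger]
  dovevengi → zovevengi   [unconditioned shift]
  zovevengi → zoveveng   [apocope]
  zoveveng (rule 4 does not apply)
  giving Misho zoveveng.

zoveveng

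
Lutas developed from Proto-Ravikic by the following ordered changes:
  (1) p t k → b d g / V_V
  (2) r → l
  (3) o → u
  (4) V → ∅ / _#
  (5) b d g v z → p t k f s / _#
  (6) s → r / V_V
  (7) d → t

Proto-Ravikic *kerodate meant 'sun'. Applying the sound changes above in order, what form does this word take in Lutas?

kelutat

Lutas: *kerodate
  kerodate → kerodade   [intervocalic voicing]
  kerodade → kelodade   [unconditioned shift]
  kelodade → keludade   [vowel merger]
  keludade → keludad   [apocope]
  keludad → keludat   [final devoicing]
  keludat (rule 6 does not apply)
  keludat → kelutat   [unconditioned shift]
  giving Lutas kelutat.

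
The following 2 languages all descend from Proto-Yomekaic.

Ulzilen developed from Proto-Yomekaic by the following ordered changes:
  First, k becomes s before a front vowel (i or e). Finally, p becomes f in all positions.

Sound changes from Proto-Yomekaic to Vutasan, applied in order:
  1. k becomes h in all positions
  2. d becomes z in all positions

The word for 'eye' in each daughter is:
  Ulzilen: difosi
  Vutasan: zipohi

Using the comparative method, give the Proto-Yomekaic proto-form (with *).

*dipoki

Position 1: Ulzilen has d, Vutasan has z. Ulzilen preserves d here (none of its changes turn any other segment into d), so the proto-segment is *d.
Position 5: Ulzilen has s, Vutasan has h. Taking the neighbouring segments as reconstructed: Ulzilen s could go back to *k or *s; Vutasan h could go back to *k or *h — the one source consistent with every daughter is *k.
This points to *dipoki. Verify forward in each daughter:
Ulzilen: *dipoki
  dipoki → diposi   [palatalisation]
  diposi → difosi   [unconditioned shift]
  giving Ulzilen difosi.
Vutasan: *dipoki
  dipoki → dipohi   [unconditioned shift]
  dipohi → zipohi   [unconditioned shift]
  giving Vutasan zipohi.
No other proto-form is consistent with every reflex, so the reconstruction is *dipoki.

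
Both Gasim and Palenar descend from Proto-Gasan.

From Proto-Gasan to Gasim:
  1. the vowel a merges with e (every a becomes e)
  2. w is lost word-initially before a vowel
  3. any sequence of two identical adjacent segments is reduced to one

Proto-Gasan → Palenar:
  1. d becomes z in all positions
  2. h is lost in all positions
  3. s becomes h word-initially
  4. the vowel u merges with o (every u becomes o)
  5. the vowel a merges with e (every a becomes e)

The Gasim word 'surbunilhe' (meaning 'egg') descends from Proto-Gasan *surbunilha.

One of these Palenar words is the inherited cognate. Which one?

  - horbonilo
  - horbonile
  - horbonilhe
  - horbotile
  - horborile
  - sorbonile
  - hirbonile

horbonile

Palenar: start from *surbunilha.
  rule 1: no change — surbunilha
  rule 2 (h-loss): surbunilha → surbunila
  rule 3 (debuccalisation): surbunila → hurbunila
  rule 4 (vowel merger): hurbunila → horbonila
  rule 5 (vowel merger): horbonila → horbonile
  ⇒ Palenar horbonile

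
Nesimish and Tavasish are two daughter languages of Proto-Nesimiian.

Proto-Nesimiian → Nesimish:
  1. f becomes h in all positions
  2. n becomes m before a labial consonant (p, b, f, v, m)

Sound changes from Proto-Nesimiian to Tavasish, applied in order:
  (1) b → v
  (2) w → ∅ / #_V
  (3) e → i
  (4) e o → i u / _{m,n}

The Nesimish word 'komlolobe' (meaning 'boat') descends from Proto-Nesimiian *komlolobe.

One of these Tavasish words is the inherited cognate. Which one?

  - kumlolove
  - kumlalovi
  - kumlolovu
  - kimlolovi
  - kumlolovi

Tavasish: *komlolobe > komlolove > komlolovi > kumlolovi  (by unconditioned shift, vowel merger, pre-nasal raising)

kumlolovi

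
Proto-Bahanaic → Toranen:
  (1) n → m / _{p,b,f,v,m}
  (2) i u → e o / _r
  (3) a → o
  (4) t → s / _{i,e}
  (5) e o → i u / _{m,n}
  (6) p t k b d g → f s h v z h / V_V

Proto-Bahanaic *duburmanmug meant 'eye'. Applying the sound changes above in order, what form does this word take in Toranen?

duvormummug

Toranen: *duburmanmug
  duburmanmug → duburmammug   [nasal place assimilation]
  duburmammug → dubormammug   [pre-rhotic lowering]
  dubormammug → dubormommug   [vowel merger]
  dubormommug (rule 4 does not apply)
  dubormommug → dubormummug   [pre-nasal raising]
  dubormummug → duvormummug   [intervocalic lenition]
  giving Toranen duvormummug.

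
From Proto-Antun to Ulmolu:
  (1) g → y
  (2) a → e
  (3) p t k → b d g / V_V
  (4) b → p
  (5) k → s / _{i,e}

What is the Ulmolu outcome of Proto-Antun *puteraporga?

pudereporye

Ulmolu: start from *puteraporga.
  rule 1 (unconditioned shift): puteraporga → puteraporya
  rule 2 (vowel merger): puteraporya → putereporye
  rule 3 (intervocalic voicing): putereporye → pudereborye
  rule 4 (unconditioned shift): pudereborye → pudereporye
  rule 5: no change — pudereporye
  ⇒ Ulmolu pudereporye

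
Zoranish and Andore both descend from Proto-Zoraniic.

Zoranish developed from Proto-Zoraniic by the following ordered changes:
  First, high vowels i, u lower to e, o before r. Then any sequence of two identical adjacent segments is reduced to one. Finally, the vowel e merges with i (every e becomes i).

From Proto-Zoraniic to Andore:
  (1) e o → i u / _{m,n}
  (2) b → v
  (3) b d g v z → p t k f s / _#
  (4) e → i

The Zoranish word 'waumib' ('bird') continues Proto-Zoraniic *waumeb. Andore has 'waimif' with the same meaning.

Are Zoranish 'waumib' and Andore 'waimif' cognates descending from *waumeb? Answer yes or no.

Derive the expected Andore reflex of *waumeb:
Andore: start from *waumeb.
  rule 1: no change — waumeb
  rule 2 (unconditioned shift): waumeb → waumev
  rule 3 (final devoicing): waumev → waumef
  rule 4 (vowel merger): waumef → waumif
  ⇒ Andore waumif
The regular Andore reflex would be 'waumif', but the attested form is 'waimif'. The correspondence is irregular, so they are not cognates (the Andore form has a different source).

no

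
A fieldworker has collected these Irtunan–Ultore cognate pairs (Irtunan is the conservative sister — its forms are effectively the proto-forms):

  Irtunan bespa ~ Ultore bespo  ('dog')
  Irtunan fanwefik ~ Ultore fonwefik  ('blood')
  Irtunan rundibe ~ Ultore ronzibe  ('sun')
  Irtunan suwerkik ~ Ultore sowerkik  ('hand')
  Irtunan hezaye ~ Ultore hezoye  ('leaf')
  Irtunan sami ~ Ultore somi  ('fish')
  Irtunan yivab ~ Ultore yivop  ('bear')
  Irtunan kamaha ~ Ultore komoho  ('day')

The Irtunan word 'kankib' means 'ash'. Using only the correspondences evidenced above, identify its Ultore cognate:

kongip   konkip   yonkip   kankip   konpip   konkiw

fanwefik ~ fonwefik — Irtunan a corresponds to Ultore o after a consonant, before a nasal.
yivab ~ yivop — Irtunan b corresponds to Ultore p word-finally.
Applying these to Irtunan 'kankib':
  kankib → konkib   (a→o after a consonant, before a nasal)
  konkib → konkip   (b→p word-finally)
So the Ultore cognate is 'konkip'.

konkip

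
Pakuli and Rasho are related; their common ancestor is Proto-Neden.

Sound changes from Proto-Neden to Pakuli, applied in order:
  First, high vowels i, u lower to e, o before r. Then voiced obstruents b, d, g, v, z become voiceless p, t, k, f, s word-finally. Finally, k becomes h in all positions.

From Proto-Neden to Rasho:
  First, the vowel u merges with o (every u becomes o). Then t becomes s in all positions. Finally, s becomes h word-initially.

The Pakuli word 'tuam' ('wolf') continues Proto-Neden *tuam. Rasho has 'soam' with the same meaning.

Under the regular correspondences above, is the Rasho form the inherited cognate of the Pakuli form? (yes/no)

no

Derive the expected Rasho reflex of *tuam:
Rasho: start from *tuam.
  rule 1 (vowel merger): tuam → toam
  rule 2 (unconditioned shift): toam → soam
  rule 3 (debuccalisation): soam → hoam
  ⇒ Rasho hoam
The regular Rasho reflex would be 'hoam', but the attested form is 'soam'. The correspondence is irregular, so they are not cognates (the Rasho form has a different source).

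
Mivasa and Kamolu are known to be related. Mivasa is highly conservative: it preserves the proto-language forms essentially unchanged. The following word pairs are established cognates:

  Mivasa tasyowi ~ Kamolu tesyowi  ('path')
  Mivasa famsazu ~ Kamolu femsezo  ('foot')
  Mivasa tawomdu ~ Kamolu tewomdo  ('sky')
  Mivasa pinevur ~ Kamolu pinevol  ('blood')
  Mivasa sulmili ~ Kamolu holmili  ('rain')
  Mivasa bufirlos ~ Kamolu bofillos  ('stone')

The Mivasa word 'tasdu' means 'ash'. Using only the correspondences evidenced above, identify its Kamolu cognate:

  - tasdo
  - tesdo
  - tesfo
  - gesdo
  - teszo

tesdo

tasyowi ~ tesyowi, famsazu ~ femsezo — Mivasa a corresponds to Kamolu e after a consonant, before a consonant other than r, m, n, p, b, f, v.
famsazu ~ femsezo, tawomdu ~ tewomdo — Mivasa u corresponds to Kamolu o word-finally.
Applying these to Mivasa 'tasdu':
  tasdu → tesdu   (a→e after a consonant, before a consonant other than r, m, n, p, b, f, v)
  tesdu → tesdo   (u→o word-finally)
So the Kamolu cognate is 'tesdo'.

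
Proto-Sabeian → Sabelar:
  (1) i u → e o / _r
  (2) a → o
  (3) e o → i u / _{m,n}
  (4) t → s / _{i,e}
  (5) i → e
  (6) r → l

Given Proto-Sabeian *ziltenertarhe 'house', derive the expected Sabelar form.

Sabelar: *ziltenertarhe
  ziltenertarhe (rule 1 does not apply)
  ziltenertarhe → ziltenertorhe   [vowel merger]
  ziltenertorhe → ziltinertorhe   [pre-nasal raising]
  ziltinertorhe → zilsinertorhe   [palatalisation]
  zilsinertorhe → zelsenertorhe   [vowel merger]
  zelsenertorhe → zelseneltolhe   [unconditioned shift]
  giving Sabelar zelseneltolhe.

zelseneltolhe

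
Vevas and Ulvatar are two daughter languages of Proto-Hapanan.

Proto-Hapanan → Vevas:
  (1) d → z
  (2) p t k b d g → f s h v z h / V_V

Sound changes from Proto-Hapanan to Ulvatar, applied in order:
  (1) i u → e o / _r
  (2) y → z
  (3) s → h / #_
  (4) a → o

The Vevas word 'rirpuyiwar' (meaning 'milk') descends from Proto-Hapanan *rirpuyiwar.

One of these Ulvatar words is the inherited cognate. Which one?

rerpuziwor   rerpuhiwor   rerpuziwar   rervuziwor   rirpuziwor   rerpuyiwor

rerpuziwor

Ulvatar: *rirpuyiwar
  rirpuyiwar → rerpuyiwar   [pre-rhotic lowering]
  rerpuyiwar → rerpuziwar   [unconditioned shift]
  rerpuziwar (rule 3 does not apply)
  rerpuziwar → rerpuziwor   [vowel merger]
  giving Ulvatar rerpuziwor.
Among the options, 'rerpuziwor' alone shows every Ulvatar change applied in order.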